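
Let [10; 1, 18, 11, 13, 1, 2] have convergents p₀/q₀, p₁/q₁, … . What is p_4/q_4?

30095/2749

Using pₖ = aₖpₖ₋₁ + pₖ₋₂, qₖ = aₖqₖ₋₁ + qₖ₋₂ (with p₋₁=1, p₋₂=0, q₋₁=0, q₋₂=1):
  k=0: a=10, p=10, q=1
  k=1: a=1, p=11, q=1
  k=2: a=18, p=208, q=19
  k=3: a=11, p=2299, q=210
  k=4: a=13, p=30095, q=2749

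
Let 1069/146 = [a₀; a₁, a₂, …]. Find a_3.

2

1069 = 7·146 + 47   →  a_0 = 7
146 = 3·47 + 5   →  a_1 = 3
47 = 9·5 + 2   →  a_2 = 9
5 = 2·2 + 1   →  a_3 = 2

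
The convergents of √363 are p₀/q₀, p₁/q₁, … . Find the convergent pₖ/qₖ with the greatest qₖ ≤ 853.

13775/723

√363 = [19; 19, 38, …] (period length 2).
Convergents:
  p_0/q_0 = 19/1
  p_1/q_1 = 362/19
  p_2/q_2 = 13775/723
  p_3/q_3 = 262087/13756
q_2 = 723 ≤ 853 < 13756 = q_3, so the answer is 13775/723.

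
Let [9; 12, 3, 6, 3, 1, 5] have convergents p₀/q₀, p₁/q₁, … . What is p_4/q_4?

Using pₖ = aₖpₖ₋₁ + pₖ₋₂, qₖ = aₖqₖ₋₁ + qₖ₋₂ (with p₋₁=1, p₋₂=0, q₋₁=0, q₋₂=1):
  k=0: a=9, p=9, q=1
  k=1: a=12, p=109, q=12
  k=2: a=3, p=336, q=37
  k=3: a=6, p=2125, q=234
  k=4: a=3, p=6711, q=739

6711/739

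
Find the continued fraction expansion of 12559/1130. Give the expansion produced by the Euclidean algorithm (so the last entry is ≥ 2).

12559 = 11·1130 + 129
1130 = 8·129 + 98
129 = 1·98 + 31
98 = 3·31 + 5
31 = 6·5 + 1
5 = 5·1 + 0  (stop)
So 12559/1130 = [11; 8, 1, 3, 6, 5].

[11; 8, 1, 3, 6, 5]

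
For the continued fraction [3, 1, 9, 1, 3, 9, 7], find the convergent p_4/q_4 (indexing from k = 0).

168/43

Using pₖ = aₖpₖ₋₁ + pₖ₋₂, qₖ = aₖqₖ₋₁ + qₖ₋₂ (with p₋₁=1, p₋₂=0, q₋₁=0, q₋₂=1):
  k=0: a=3, p=3, q=1
  k=1: a=1, p=4, q=1
  k=2: a=9, p=39, q=10
  k=3: a=1, p=43, q=11
  k=4: a=3, p=168, q=43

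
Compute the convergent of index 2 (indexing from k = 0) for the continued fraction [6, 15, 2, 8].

188/31

Using pₖ = aₖpₖ₋₁ + pₖ₋₂, qₖ = aₖqₖ₋₁ + qₖ₋₂ (with p₋₁=1, p₋₂=0, q₋₁=0, q₋₂=1):
  k=0: a=6, p=6, q=1
  k=1: a=15, p=91, q=15
  k=2: a=2, p=188, q=31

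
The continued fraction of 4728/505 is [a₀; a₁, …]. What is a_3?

3

4728 = 9·505 + 183   →  a_0 = 9
505 = 2·183 + 139   →  a_1 = 2
183 = 1·139 + 44   →  a_2 = 1
139 = 3·44 + 7   →  a_3 = 3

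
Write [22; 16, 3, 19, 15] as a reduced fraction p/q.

Fold from the inside: start with 15/1.
  19 + 1/15 = 286/15
  3 + 15/286 = 873/286
  16 + 286/873 = 14254/873
  22 + 873/14254 = 314461/14254

314461/14254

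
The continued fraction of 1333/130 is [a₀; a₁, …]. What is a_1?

1333 = 10·130 + 33   →  a_0 = 10
130 = 3·33 + 31   →  a_1 = 3

3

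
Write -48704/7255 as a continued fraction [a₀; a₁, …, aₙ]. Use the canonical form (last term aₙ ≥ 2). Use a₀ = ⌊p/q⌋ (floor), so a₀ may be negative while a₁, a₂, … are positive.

[-7; 3, 2, 17, 1, 3, 14]

-48704 = -7*7255 + 2081
7255 = 3*2081 + 1012
2081 = 2*1012 + 57
1012 = 17*57 + 43
57 = 1*43 + 14
43 = 3*14 + 1
14 = 14*1 + 0  (stop)
So -48704/7255 = [-7; 3, 2, 17, 1, 3, 14].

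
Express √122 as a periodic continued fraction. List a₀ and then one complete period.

a₀ = ⌊√122⌋ = 11.
With m₀=0, d₀=1 and mₖ₊₁ = dₖaₖ − mₖ, dₖ₊₁ = (n − mₖ₊₁²)/dₖ, aₖ₊₁ = ⌊(a₀+mₖ₊₁)/dₖ₊₁⌋:
  k=1: m=11, d=1, a=22
d=1 and a=2a₀=22 at k=1, so the next step gives (m, d) = (11, 1) again — its k=1 value — and the period has length 1.

[11; 22]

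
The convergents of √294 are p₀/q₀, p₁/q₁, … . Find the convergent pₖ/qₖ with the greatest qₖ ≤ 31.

120/7

√294 = [17; 6, 1, 4, 1, 6, 34, …] (period length 6).
Convergents:
  p_0/q_0 = 17/1
  p_1/q_1 = 103/6
  p_2/q_2 = 120/7
  p_3/q_3 = 583/34
q_2 = 7 ≤ 31 < 34 = q_3, so the answer is 120/7.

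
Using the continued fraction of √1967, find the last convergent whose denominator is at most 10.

√1967 = [44; 2, 1, 5, 1, 2, 88, …] (period length 6).
Convergents:
  p_0/q_0 = 44/1
  p_1/q_1 = 89/2
  p_2/q_2 = 133/3
  p_3/q_3 = 754/17
q_2 = 3 ≤ 10 < 17 = q_3, so the answer is 133/3.

133/3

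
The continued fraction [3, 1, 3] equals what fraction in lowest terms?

Fold from the inside: start with 3/1.
  1 + 1/3 = 4/3
  3 + 3/4 = 15/4

15/4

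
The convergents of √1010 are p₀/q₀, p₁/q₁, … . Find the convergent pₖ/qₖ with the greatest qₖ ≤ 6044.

√1010 = [31; 1, 3, 1, 1, 3, 1, 62, …] (period length 7).
Convergents:
  p_0/q_0 = 31/1
  p_1/q_1 = 32/1
  p_2/q_2 = 127/4
  p_3/q_3 = 159/5
  p_4/q_4 = 286/9
  p_5/q_5 = 1017/32
  p_6/q_6 = 1303/41
  p_7/q_7 = 81803/2574
  p_8/q_8 = 83106/2615
  p_9/q_9 = 331121/10419
q_8 = 2615 ≤ 6044 < 10419 = q_9, so the answer is 83106/2615.

83106/2615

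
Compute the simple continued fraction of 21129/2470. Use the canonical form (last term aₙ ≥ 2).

21129 = 8·2470 + 1369
2470 = 1·1369 + 1101
1369 = 1·1101 + 268
1101 = 4·268 + 29
268 = 9·29 + 7
29 = 4·7 + 1
7 = 7·1 + 0  (stop)
So 21129/2470 = [8; 1, 1, 4, 9, 4, 7].

[8; 1, 1, 4, 9, 4, 7]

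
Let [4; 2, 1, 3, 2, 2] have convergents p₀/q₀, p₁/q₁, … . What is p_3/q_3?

Using pₖ = aₖpₖ₋₁ + pₖ₋₂, qₖ = aₖqₖ₋₁ + qₖ₋₂ (with p₋₁=1, p₋₂=0, q₋₁=0, q₋₂=1):
  k=0: a=4, p=4, q=1
  k=1: a=2, p=9, q=2
  k=2: a=1, p=13, q=3
  k=3: a=3, p=48, q=11

48/11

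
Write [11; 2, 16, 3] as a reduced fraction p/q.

1160/101

Using pₖ = aₖpₖ₋₁ + pₖ₋₂ and qₖ = aₖqₖ₋₁ + qₖ₋₂:
  k=0: a=11, p=11, q=1
  k=1: a=2, p=23, q=2
  k=2: a=16, p=379, q=33
  k=3: a=3, p=1160, q=101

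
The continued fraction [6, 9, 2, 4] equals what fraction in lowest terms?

Fold from the inside: start with 4/1.
  2 + 1/4 = 9/4
  9 + 4/9 = 85/9
  6 + 9/85 = 519/85

519/85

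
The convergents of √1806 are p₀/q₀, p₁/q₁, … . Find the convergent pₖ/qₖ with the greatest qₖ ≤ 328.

7182/169

√1806 = [42; 2, 84, …] (period length 2).
Convergents:
  p_0/q_0 = 42/1
  p_1/q_1 = 85/2
  p_2/q_2 = 7182/169
  p_3/q_3 = 14449/340
q_2 = 169 ≤ 328 < 340 = q_3, so the answer is 7182/169.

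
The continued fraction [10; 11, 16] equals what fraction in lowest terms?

Fold from the inside: start with 16/1.
  11 + 1/16 = 177/16
  10 + 16/177 = 1786/177

1786/177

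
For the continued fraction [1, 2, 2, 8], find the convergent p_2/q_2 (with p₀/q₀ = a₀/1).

Using pₖ = aₖpₖ₋₁ + pₖ₋₂, qₖ = aₖqₖ₋₁ + qₖ₋₂ (with p₋₁=1, p₋₂=0, q₋₁=0, q₋₂=1):
  k=0: a=1, p=1, q=1
  k=1: a=2, p=3, q=2
  k=2: a=2, p=7, q=5

7/5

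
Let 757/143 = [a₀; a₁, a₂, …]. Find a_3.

2

757 = 5·143 + 42   →  a_0 = 5
143 = 3·42 + 17   →  a_1 = 3
42 = 2·17 + 8   →  a_2 = 2
17 = 2·8 + 1   →  a_3 = 2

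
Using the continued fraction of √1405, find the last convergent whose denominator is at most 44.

√1405 = [37; 2, 14, 2, 74, …] (period length 4).
Convergents:
  p_0/q_0 = 37/1
  p_1/q_1 = 75/2
  p_2/q_2 = 1087/29
  p_3/q_3 = 2249/60
q_2 = 29 ≤ 44 < 60 = q_3, so the answer is 1087/29.

1087/29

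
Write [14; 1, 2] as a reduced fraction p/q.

44/3

Fold from the inside: start with 2/1.
  1 + 1/2 = 3/2
  14 + 2/3 = 44/3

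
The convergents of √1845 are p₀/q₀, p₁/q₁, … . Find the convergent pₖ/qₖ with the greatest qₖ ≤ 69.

√1845 = [42; 1, 20, 2, 20, 1, 84, …] (period length 6).
Convergents:
  p_0/q_0 = 42/1
  p_1/q_1 = 43/1
  p_2/q_2 = 902/21
  p_3/q_3 = 1847/43
  p_4/q_4 = 37842/881
q_3 = 43 ≤ 69 < 881 = q_4, so the answer is 1847/43.

1847/43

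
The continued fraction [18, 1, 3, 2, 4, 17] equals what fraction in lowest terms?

Fold from the inside: start with 17/1.
  4 + 1/17 = 69/17
  2 + 17/69 = 155/69
  3 + 69/155 = 534/155
  1 + 155/534 = 689/534
  18 + 534/689 = 12936/689

12936/689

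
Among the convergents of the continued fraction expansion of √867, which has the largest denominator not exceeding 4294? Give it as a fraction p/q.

70226/2385

√867 = [29; 2, 4, 29, 4, 2, 58, …] (period length 6).
Convergents:
  p_0/q_0 = 29/1
  p_1/q_1 = 59/2
  p_2/q_2 = 265/9
  p_3/q_3 = 7744/263
  p_4/q_4 = 31241/1061
  p_5/q_5 = 70226/2385
  p_6/q_6 = 4104349/139391
q_5 = 2385 ≤ 4294 < 139391 = q_6, so the answer is 70226/2385.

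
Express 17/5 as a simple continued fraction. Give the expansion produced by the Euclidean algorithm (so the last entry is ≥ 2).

17 = 3*5 + 2
5 = 2*2 + 1
2 = 2*1 + 0  (stop)
So 17/5 = [3; 2, 2].

[3; 2, 2]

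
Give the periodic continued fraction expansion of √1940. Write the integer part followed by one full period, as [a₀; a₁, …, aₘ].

[44; 22, 88]

a₀ = ⌊√1940⌋ = 44.
With m₀=0, d₀=1 and mₖ₊₁ = dₖaₖ − mₖ, dₖ₊₁ = (n − mₖ₊₁²)/dₖ, aₖ₊₁ = ⌊(a₀+mₖ₊₁)/dₖ₊₁⌋:
  k=1: m=44, d=4, a=22
  k=2: m=44, d=1, a=88
d=1 and a=2a₀=88 at k=2, so the next step gives (m, d) = (44, 4) again — its k=1 value — and the period has length 2.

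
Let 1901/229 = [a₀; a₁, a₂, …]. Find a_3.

7

1901 = 8·229 + 69   →  a_0 = 8
229 = 3·69 + 22   →  a_1 = 3
69 = 3·22 + 3   →  a_2 = 3
22 = 7·3 + 1   →  a_3 = 7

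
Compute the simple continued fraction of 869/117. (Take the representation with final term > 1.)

[7; 2, 2, 1, 16]

869 = 7·117 + 50
117 = 2·50 + 17
50 = 2·17 + 16
17 = 1·16 + 1
16 = 16·1 + 0  (stop)
So 869/117 = [7; 2, 2, 1, 16].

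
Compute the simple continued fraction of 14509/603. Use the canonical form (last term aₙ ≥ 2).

[24; 16, 3, 2, 1, 3]

14509 = 24*603 + 37
603 = 16*37 + 11
37 = 3*11 + 4
11 = 2*4 + 3
4 = 1*3 + 1
3 = 3*1 + 0  (stop)
So 14509/603 = [24; 16, 3, 2, 1, 3].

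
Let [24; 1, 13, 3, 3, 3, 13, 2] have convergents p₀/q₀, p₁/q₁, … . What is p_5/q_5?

Using pₖ = aₖpₖ₋₁ + pₖ₋₂, qₖ = aₖqₖ₋₁ + qₖ₋₂ (with p₋₁=1, p₋₂=0, q₋₁=0, q₋₂=1):
  k=0: a=24, p=24, q=1
  k=1: a=1, p=25, q=1
  k=2: a=13, p=349, q=14
  k=3: a=3, p=1072, q=43
  k=4: a=3, p=3565, q=143
  k=5: a=3, p=11767, q=472

11767/472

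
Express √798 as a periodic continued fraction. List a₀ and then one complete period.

[28; 4, 56]

a₀ = ⌊√798⌋ = 28.
With m₀=0, d₀=1 and mₖ₊₁ = dₖaₖ − mₖ, dₖ₊₁ = (n − mₖ₊₁²)/dₖ, aₖ₊₁ = ⌊(a₀+mₖ₊₁)/dₖ₊₁⌋:
  k=1: m=28, d=14, a=4
  k=2: m=28, d=1, a=56
d=1 and a=2a₀=56 at k=2, so the next step gives (m, d) = (28, 14) again — its k=1 value — and the period has length 2.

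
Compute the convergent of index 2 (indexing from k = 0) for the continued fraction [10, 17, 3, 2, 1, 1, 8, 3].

523/52

Using pₖ = aₖpₖ₋₁ + pₖ₋₂, qₖ = aₖqₖ₋₁ + qₖ₋₂ (with p₋₁=1, p₋₂=0, q₋₁=0, q₋₂=1):
  k=0: a=10, p=10, q=1
  k=1: a=17, p=171, q=17
  k=2: a=3, p=523, q=52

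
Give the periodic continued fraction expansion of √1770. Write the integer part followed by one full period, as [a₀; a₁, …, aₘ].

[42; 14, 84]

a₀ = ⌊√1770⌋ = 42.
With m₀=0, d₀=1 and mₖ₊₁ = dₖaₖ − mₖ, dₖ₊₁ = (n − mₖ₊₁²)/dₖ, aₖ₊₁ = ⌊(a₀+mₖ₊₁)/dₖ₊₁⌋:
  k=1: m=42, d=6, a=14
  k=2: m=42, d=1, a=84
d=1 and a=2a₀=84 at k=2, so the next step gives (m, d) = (42, 6) again — its k=1 value — and the period has length 2.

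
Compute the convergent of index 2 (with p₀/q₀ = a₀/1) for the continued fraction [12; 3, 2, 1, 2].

Using pₖ = aₖpₖ₋₁ + pₖ₋₂, qₖ = aₖqₖ₋₁ + qₖ₋₂ (with p₋₁=1, p₋₂=0, q₋₁=0, q₋₂=1):
  k=0: a=12, p=12, q=1
  k=1: a=3, p=37, q=3
  k=2: a=2, p=86, q=7

86/7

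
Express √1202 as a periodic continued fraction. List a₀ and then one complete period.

[34; 1, 2, 34, 2, 1, 68]

a₀ = ⌊√1202⌋ = 34.
With m₀=0, d₀=1 and mₖ₊₁ = dₖaₖ − mₖ, dₖ₊₁ = (n − mₖ₊₁²)/dₖ, aₖ₊₁ = ⌊(a₀+mₖ₊₁)/dₖ₊₁⌋:
  k=1: m=34, d=46, a=1
  k=2: m=12, d=23, a=2
  k=3: m=34, d=2, a=34
  k=4: m=34, d=23, a=2
  k=5: m=12, d=46, a=1
  k=6: m=34, d=1, a=68
d=1 and a=2a₀=68 at k=6, so the next step gives (m, d) = (34, 46) again — its k=1 value — and the period has length 6.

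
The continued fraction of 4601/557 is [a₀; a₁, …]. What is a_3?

4601 = 8·557 + 145   →  a_0 = 8
557 = 3·145 + 122   →  a_1 = 3
145 = 1·122 + 23   →  a_2 = 1
122 = 5·23 + 7   →  a_3 = 5

5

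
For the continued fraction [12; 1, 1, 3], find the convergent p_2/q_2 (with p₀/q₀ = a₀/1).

Using pₖ = aₖpₖ₋₁ + pₖ₋₂, qₖ = aₖqₖ₋₁ + qₖ₋₂ (with p₋₁=1, p₋₂=0, q₋₁=0, q₋₂=1):
  k=0: a=12, p=12, q=1
  k=1: a=1, p=13, q=1
  k=2: a=1, p=25, q=2

25/2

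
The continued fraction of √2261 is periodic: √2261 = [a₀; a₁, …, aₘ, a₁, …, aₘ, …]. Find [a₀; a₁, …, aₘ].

[47; 1, 1, 4, 1, 1, 94]

a₀ = ⌊√2261⌋ = 47.
With m₀=0, d₀=1 and mₖ₊₁ = dₖaₖ − mₖ, dₖ₊₁ = (n − mₖ₊₁²)/dₖ, aₖ₊₁ = ⌊(a₀+mₖ₊₁)/dₖ₊₁⌋:
  k=1: m=47, d=52, a=1
  k=2: m=5, d=43, a=1
  k=3: m=38, d=19, a=4
  k=4: m=38, d=43, a=1
  k=5: m=5, d=52, a=1
  k=6: m=47, d=1, a=94
d=1 and a=2a₀=94 at k=6, so the next step gives (m, d) = (47, 52) again — its k=1 value — and the period has length 6.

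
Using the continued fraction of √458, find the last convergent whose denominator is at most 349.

√458 = [21; 2, 2, 42, …] (period length 3).
Convergents:
  p_0/q_0 = 21/1
  p_1/q_1 = 43/2
  p_2/q_2 = 107/5
  p_3/q_3 = 4537/212
  p_4/q_4 = 9181/429
q_3 = 212 ≤ 349 < 429 = q_4, so the answer is 4537/212.

4537/212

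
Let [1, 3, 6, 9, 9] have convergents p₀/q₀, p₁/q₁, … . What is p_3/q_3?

229/174

Using pₖ = aₖpₖ₋₁ + pₖ₋₂, qₖ = aₖqₖ₋₁ + qₖ₋₂ (with p₋₁=1, p₋₂=0, q₋₁=0, q₋₂=1):
  k=0: a=1, p=1, q=1
  k=1: a=3, p=4, q=3
  k=2: a=6, p=25, q=19
  k=3: a=9, p=229, q=174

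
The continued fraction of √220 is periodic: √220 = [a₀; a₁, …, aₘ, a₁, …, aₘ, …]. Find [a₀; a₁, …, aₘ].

a₀ = ⌊√220⌋ = 14.
With m₀=0, d₀=1 and mₖ₊₁ = dₖaₖ − mₖ, dₖ₊₁ = (n − mₖ₊₁²)/dₖ, aₖ₊₁ = ⌊(a₀+mₖ₊₁)/dₖ₊₁⌋:
  k=1: m=14, d=24, a=1
  k=2: m=10, d=5, a=4
  k=3: m=10, d=24, a=1
  k=4: m=14, d=1, a=28
d=1 and a=2a₀=28 at k=4, so the next step gives (m, d) = (14, 24) again — its k=1 value — and the period has length 4.

[14; 1, 4, 1, 28]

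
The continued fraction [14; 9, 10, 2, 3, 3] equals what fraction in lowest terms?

30802/2183

Fold from the inside: start with 3/1.
  3 + 1/3 = 10/3
  2 + 3/10 = 23/10
  10 + 10/23 = 240/23
  9 + 23/240 = 2183/240
  14 + 240/2183 = 30802/2183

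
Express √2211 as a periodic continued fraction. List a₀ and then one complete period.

[47; 47, 94]

a₀ = ⌊√2211⌋ = 47.
With m₀=0, d₀=1 and mₖ₊₁ = dₖaₖ − mₖ, dₖ₊₁ = (n − mₖ₊₁²)/dₖ, aₖ₊₁ = ⌊(a₀+mₖ₊₁)/dₖ₊₁⌋:
  k=1: m=47, d=2, a=47
  k=2: m=47, d=1, a=94
d=1 and a=2a₀=94 at k=2, so the next step gives (m, d) = (47, 2) again — its k=1 value — and the period has length 2.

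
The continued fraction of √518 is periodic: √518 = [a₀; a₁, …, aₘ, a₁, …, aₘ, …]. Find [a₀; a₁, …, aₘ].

[22; 1, 3, 6, 3, 1, 44]

a₀ = ⌊√518⌋ = 22.
With m₀=0, d₀=1 and mₖ₊₁ = dₖaₖ − mₖ, dₖ₊₁ = (n − mₖ₊₁²)/dₖ, aₖ₊₁ = ⌊(a₀+mₖ₊₁)/dₖ₊₁⌋:
  k=1: m=22, d=34, a=1
  k=2: m=12, d=11, a=3
  k=3: m=21, d=7, a=6
  k=4: m=21, d=11, a=3
  k=5: m=12, d=34, a=1
  k=6: m=22, d=1, a=44
d=1 and a=2a₀=44 at k=6, so the next step gives (m, d) = (22, 34) again — its k=1 value — and the period has length 6.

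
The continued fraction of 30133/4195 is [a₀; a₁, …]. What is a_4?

30133 = 7·4195 + 768   →  a_0 = 7
4195 = 5·768 + 355   →  a_1 = 5
768 = 2·355 + 58   →  a_2 = 2
355 = 6·58 + 7   →  a_3 = 6
58 = 8·7 + 2   →  a_4 = 8

8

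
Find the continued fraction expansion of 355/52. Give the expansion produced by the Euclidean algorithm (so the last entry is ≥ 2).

355 = 6×52 + 43
52 = 1×43 + 9
43 = 4×9 + 7
9 = 1×7 + 2
7 = 3×2 + 1
2 = 2×1 + 0  (stop)
So 355/52 = [6; 1, 4, 1, 3, 2].

[6; 1, 4, 1, 3, 2]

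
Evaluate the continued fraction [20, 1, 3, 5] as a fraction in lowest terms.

436/21

Fold from the inside: start with 5/1.
  3 + 1/5 = 16/5
  1 + 5/16 = 21/16
  20 + 16/21 = 436/21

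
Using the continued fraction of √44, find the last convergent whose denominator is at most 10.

53/8

√44 = [6; 1, 1, 1, 2, 1, 1, 1, 12, …] (period length 8).
Convergents:
  p_0/q_0 = 6/1
  p_1/q_1 = 7/1
  p_2/q_2 = 13/2
  p_3/q_3 = 20/3
  p_4/q_4 = 53/8
  p_5/q_5 = 73/11
q_4 = 8 ≤ 10 < 11 = q_5, so the answer is 53/8.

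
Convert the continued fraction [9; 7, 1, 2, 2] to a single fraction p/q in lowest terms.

Fold from the inside: start with 2/1.
  2 + 1/2 = 5/2
  1 + 2/5 = 7/5
  7 + 5/7 = 54/7
  9 + 7/54 = 493/54

493/54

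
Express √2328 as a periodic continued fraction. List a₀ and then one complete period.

a₀ = ⌊√2328⌋ = 48.
With m₀=0, d₀=1 and mₖ₊₁ = dₖaₖ − mₖ, dₖ₊₁ = (n − mₖ₊₁²)/dₖ, aₖ₊₁ = ⌊(a₀+mₖ₊₁)/dₖ₊₁⌋:
  k=1: m=48, d=24, a=4
  k=2: m=48, d=1, a=96
d=1 and a=2a₀=96 at k=2, so the next step gives (m, d) = (48, 24) again — its k=1 value — and the period has length 2.

[48; 4, 96]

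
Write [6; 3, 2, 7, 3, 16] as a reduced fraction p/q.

16727/2660

Fold from the inside: start with 16/1.
  3 + 1/16 = 49/16
  7 + 16/49 = 359/49
  2 + 49/359 = 767/359
  3 + 359/767 = 2660/767
  6 + 767/2660 = 16727/2660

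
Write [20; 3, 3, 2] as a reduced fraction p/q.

Using pₖ = aₖpₖ₋₁ + pₖ₋₂ and qₖ = aₖqₖ₋₁ + qₖ₋₂:
  k=0: a=20, p=20, q=1
  k=1: a=3, p=61, q=3
  k=2: a=3, p=203, q=10
  k=3: a=2, p=467, q=23

467/23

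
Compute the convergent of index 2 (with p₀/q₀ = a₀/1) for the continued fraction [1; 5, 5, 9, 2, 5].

31/26

Using pₖ = aₖpₖ₋₁ + pₖ₋₂, qₖ = aₖqₖ₋₁ + qₖ₋₂ (with p₋₁=1, p₋₂=0, q₋₁=0, q₋₂=1):
  k=0: a=1, p=1, q=1
  k=1: a=5, p=6, q=5
  k=2: a=5, p=31, q=26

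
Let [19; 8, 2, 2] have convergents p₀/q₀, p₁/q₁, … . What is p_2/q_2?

325/17

Using pₖ = aₖpₖ₋₁ + pₖ₋₂, qₖ = aₖqₖ₋₁ + qₖ₋₂ (with p₋₁=1, p₋₂=0, q₋₁=0, q₋₂=1):
  k=0: a=19, p=19, q=1
  k=1: a=8, p=153, q=8
  k=2: a=2, p=325, q=17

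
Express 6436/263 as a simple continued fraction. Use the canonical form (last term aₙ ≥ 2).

[24; 2, 8, 3, 1, 3]

6436 = 24×263 + 124
263 = 2×124 + 15
124 = 8×15 + 4
15 = 3×4 + 3
4 = 1×3 + 1
3 = 3×1 + 0  (stop)
So 6436/263 = [24; 2, 8, 3, 1, 3].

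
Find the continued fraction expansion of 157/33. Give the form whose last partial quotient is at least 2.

[4; 1, 3, 8]

157 = 4·33 + 25
33 = 1·25 + 8
25 = 3·8 + 1
8 = 8·1 + 0  (stop)
So 157/33 = [4; 1, 3, 8].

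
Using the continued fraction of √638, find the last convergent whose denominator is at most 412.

√638 = [25; 3, 1, 6, 2, 6, 1, 3, 50, …] (period length 8).
Convergents:
  p_0/q_0 = 25/1
  p_1/q_1 = 76/3
  p_2/q_2 = 101/4
  p_3/q_3 = 682/27
  p_4/q_4 = 1465/58
  p_5/q_5 = 9472/375
  p_6/q_6 = 10937/433
q_5 = 375 ≤ 412 < 433 = q_6, so the answer is 9472/375.

9472/375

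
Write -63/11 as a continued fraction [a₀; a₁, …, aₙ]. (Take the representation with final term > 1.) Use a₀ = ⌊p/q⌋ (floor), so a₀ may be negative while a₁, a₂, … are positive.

[-6; 3, 1, 2]

-63 = -6·11 + 3
11 = 3·3 + 2
3 = 1·2 + 1
2 = 2·1 + 0  (stop)
So -63/11 = [-6; 3, 1, 2].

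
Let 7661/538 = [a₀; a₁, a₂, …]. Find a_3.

7661 = 14·538 + 129   →  a_0 = 14
538 = 4·129 + 22   →  a_1 = 4
129 = 5·22 + 19   →  a_2 = 5
22 = 1·19 + 3   →  a_3 = 1

1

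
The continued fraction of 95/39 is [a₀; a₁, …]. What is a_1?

2

95 = 2·39 + 17   →  a_0 = 2
39 = 2·17 + 5   →  a_1 = 2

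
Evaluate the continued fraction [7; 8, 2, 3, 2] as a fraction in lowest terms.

961/135

Fold from the inside: start with 2/1.
  3 + 1/2 = 7/2
  2 + 2/7 = 16/7
  8 + 7/16 = 135/16
  7 + 16/135 = 961/135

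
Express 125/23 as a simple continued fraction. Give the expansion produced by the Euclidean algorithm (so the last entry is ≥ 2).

125 = 5×23 + 10
23 = 2×10 + 3
10 = 3×3 + 1
3 = 3×1 + 0  (stop)
So 125/23 = [5; 2, 3, 3].

[5; 2, 3, 3]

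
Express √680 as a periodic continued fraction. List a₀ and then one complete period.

a₀ = ⌊√680⌋ = 26.
With m₀=0, d₀=1 and mₖ₊₁ = dₖaₖ − mₖ, dₖ₊₁ = (n − mₖ₊₁²)/dₖ, aₖ₊₁ = ⌊(a₀+mₖ₊₁)/dₖ₊₁⌋:
  k=1: m=26, d=4, a=13
  k=2: m=26, d=1, a=52
d=1 and a=2a₀=52 at k=2, so the next step gives (m, d) = (26, 4) again — its k=1 value — and the period has length 2.

[26; 13, 52]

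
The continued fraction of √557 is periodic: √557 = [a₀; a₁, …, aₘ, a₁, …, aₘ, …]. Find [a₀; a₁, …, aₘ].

[23; 1, 1, 1, 1, 46]

a₀ = ⌊√557⌋ = 23.
With m₀=0, d₀=1 and mₖ₊₁ = dₖaₖ − mₖ, dₖ₊₁ = (n − mₖ₊₁²)/dₖ, aₖ₊₁ = ⌊(a₀+mₖ₊₁)/dₖ₊₁⌋:
  k=1: m=23, d=28, a=1
  k=2: m=5, d=19, a=1
  k=3: m=14, d=19, a=1
  k=4: m=5, d=28, a=1
  k=5: m=23, d=1, a=46
d=1 and a=2a₀=46 at k=5, so the next step gives (m, d) = (23, 28) again — its k=1 value — and the period has length 5.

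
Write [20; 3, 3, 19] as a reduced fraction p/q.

Using pₖ = aₖpₖ₋₁ + pₖ₋₂ and qₖ = aₖqₖ₋₁ + qₖ₋₂:
  k=0: a=20, p=20, q=1
  k=1: a=3, p=61, q=3
  k=2: a=3, p=203, q=10
  k=3: a=19, p=3918, q=193

3918/193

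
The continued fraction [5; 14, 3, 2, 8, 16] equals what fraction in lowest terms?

Using pₖ = aₖpₖ₋₁ + pₖ₋₂ and qₖ = aₖqₖ₋₁ + qₖ₋₂:
  k=0: a=5, p=5, q=1
  k=1: a=14, p=71, q=14
  k=2: a=3, p=218, q=43
  k=3: a=2, p=507, q=100
  k=4: a=8, p=4274, q=843
  k=5: a=16, p=68891, q=13588

68891/13588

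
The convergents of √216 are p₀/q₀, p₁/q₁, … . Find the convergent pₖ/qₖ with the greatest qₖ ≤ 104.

485/33

√216 = [14; 1, 2, 3, 2, 1, 28, …] (period length 6).
Convergents:
  p_0/q_0 = 14/1
  p_1/q_1 = 15/1
  p_2/q_2 = 44/3
  p_3/q_3 = 147/10
  p_4/q_4 = 338/23
  p_5/q_5 = 485/33
  p_6/q_6 = 13918/947
q_5 = 33 ≤ 104 < 947 = q_6, so the answer is 485/33.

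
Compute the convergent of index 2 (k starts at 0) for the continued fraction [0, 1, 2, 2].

Using pₖ = aₖpₖ₋₁ + pₖ₋₂, qₖ = aₖqₖ₋₁ + qₖ₋₂ (with p₋₁=1, p₋₂=0, q₋₁=0, q₋₂=1):
  k=0: a=0, p=0, q=1
  k=1: a=1, p=1, q=1
  k=2: a=2, p=2, q=3

2/3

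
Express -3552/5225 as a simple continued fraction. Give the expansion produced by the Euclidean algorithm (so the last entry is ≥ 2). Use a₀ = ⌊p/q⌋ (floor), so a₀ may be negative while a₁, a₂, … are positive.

[-1; 3, 8, 8, 4, 6]

-3552 = -1×5225 + 1673
5225 = 3×1673 + 206
1673 = 8×206 + 25
206 = 8×25 + 6
25 = 4×6 + 1
6 = 6×1 + 0  (stop)
So -3552/5225 = [-1; 3, 8, 8, 4, 6].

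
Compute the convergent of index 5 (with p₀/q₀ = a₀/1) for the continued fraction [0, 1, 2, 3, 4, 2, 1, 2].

67/96

Using pₖ = aₖpₖ₋₁ + pₖ₋₂, qₖ = aₖqₖ₋₁ + qₖ₋₂ (with p₋₁=1, p₋₂=0, q₋₁=0, q₋₂=1):
  k=0: a=0, p=0, q=1
  k=1: a=1, p=1, q=1
  k=2: a=2, p=2, q=3
  k=3: a=3, p=7, q=10
  k=4: a=4, p=30, q=43
  k=5: a=2, p=67, q=96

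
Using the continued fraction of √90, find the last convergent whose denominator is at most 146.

721/76

√90 = [9; 2, 18, …] (period length 2).
Convergents:
  p_0/q_0 = 9/1
  p_1/q_1 = 19/2
  p_2/q_2 = 351/37
  p_3/q_3 = 721/76
  p_4/q_4 = 13329/1405
q_3 = 76 ≤ 146 < 1405 = q_4, so the answer is 721/76.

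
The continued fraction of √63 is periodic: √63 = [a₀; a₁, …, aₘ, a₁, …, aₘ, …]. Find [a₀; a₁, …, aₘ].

a₀ = ⌊√63⌋ = 7.

[7; 1, 14]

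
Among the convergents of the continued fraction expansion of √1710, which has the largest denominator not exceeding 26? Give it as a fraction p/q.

√1710 = [41; 2, 1, 5, 4, 5, 1, 2, 82, …] (period length 8).
Convergents:
  p_0/q_0 = 41/1
  p_1/q_1 = 83/2
  p_2/q_2 = 124/3
  p_3/q_3 = 703/17
  p_4/q_4 = 2936/71
q_3 = 17 ≤ 26 < 71 = q_4, so the answer is 703/17.

703/17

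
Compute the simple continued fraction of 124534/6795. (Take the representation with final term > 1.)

[18; 3, 18, 12, 3, 3]

124534 = 18×6795 + 2224
6795 = 3×2224 + 123
2224 = 18×123 + 10
123 = 12×10 + 3
10 = 3×3 + 1
3 = 3×1 + 0  (stop)
So 124534/6795 = [18; 3, 18, 12, 3, 3].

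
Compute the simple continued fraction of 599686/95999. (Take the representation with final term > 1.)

[6; 4, 19, 4, 15, 1, 18]

599686 = 6·95999 + 23692
95999 = 4·23692 + 1231
23692 = 19·1231 + 303
1231 = 4·303 + 19
303 = 15·19 + 18
19 = 1·18 + 1
18 = 18·1 + 0  (stop)
So 599686/95999 = [6; 4, 19, 4, 15, 1, 18].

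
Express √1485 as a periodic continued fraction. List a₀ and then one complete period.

[38; 1, 1, 6, 1, 1, 76]

a₀ = ⌊√1485⌋ = 38.
With m₀=0, d₀=1 and mₖ₊₁ = dₖaₖ − mₖ, dₖ₊₁ = (n − mₖ₊₁²)/dₖ, aₖ₊₁ = ⌊(a₀+mₖ₊₁)/dₖ₊₁⌋:
  k=1: m=38, d=41, a=1
  k=2: m=3, d=36, a=1
  k=3: m=33, d=11, a=6
  k=4: m=33, d=36, a=1
  k=5: m=3, d=41, a=1
  k=6: m=38, d=1, a=76
d=1 and a=2a₀=76 at k=6, so the next step gives (m, d) = (38, 41) again — its k=1 value — and the period has length 6.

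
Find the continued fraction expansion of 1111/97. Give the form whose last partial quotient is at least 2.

[11; 2, 4, 1, 8]

1111 = 11*97 + 44
97 = 2*44 + 9
44 = 4*9 + 8
9 = 1*8 + 1
8 = 8*1 + 0  (stop)
So 1111/97 = [11; 2, 4, 1, 8].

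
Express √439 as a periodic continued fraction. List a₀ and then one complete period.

[20; 1, 19, 1, 40]

a₀ = ⌊√439⌋ = 20.
With m₀=0, d₀=1 and mₖ₊₁ = dₖaₖ − mₖ, dₖ₊₁ = (n − mₖ₊₁²)/dₖ, aₖ₊₁ = ⌊(a₀+mₖ₊₁)/dₖ₊₁⌋:
  k=1: m=20, d=39, a=1
  k=2: m=19, d=2, a=19
  k=3: m=19, d=39, a=1
  k=4: m=20, d=1, a=40
d=1 and a=2a₀=40 at k=4, so the next step gives (m, d) = (20, 39) again — its k=1 value — and the period has length 4.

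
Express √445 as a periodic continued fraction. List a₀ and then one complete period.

[21; 10, 1, 1, 10, 42]

a₀ = ⌊√445⌋ = 21.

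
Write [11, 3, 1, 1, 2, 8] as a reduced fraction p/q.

Fold from the inside: start with 8/1.
  2 + 1/8 = 17/8
  1 + 8/17 = 25/17
  1 + 17/25 = 42/25
  3 + 25/42 = 151/42
  11 + 42/151 = 1703/151

1703/151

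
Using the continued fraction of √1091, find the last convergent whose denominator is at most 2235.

√1091 = [33; 33, 66, …] (period length 2).
Convergents:
  p_0/q_0 = 33/1
  p_1/q_1 = 1090/33
  p_2/q_2 = 71973/2179
  p_3/q_3 = 2376199/71940
q_2 = 2179 ≤ 2235 < 71940 = q_3, so the answer is 71973/2179.

71973/2179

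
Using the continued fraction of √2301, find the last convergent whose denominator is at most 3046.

√2301 = [47; 1, 30, 1, 94, …] (period length 4).
Convergents:
  p_0/q_0 = 47/1
  p_1/q_1 = 48/1
  p_2/q_2 = 1487/31
  p_3/q_3 = 1535/32
  p_4/q_4 = 145777/3039
  p_5/q_5 = 147312/3071
q_4 = 3039 ≤ 3046 < 3071 = q_5, so the answer is 145777/3039.

145777/3039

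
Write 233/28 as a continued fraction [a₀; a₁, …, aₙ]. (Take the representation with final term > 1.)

233 = 8×28 + 9
28 = 3×9 + 1
9 = 9×1 + 0  (stop)
So 233/28 = [8; 3, 9].

[8; 3, 9]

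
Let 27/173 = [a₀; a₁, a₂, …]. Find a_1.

6

27 = 0·173 + 27   →  a_0 = 0
173 = 6·27 + 11   →  a_1 = 6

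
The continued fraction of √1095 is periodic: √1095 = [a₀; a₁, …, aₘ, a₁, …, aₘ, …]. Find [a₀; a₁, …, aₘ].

a₀ = ⌊√1095⌋ = 33.

[33; 11, 66]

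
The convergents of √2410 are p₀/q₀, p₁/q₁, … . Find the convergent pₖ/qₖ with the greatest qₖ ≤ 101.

√2410 = [49; 10, 1, 8, 1, 10, 98, …] (period length 6).
Convergents:
  p_0/q_0 = 49/1
  p_1/q_1 = 491/10
  p_2/q_2 = 540/11
  p_3/q_3 = 4811/98
  p_4/q_4 = 5351/109
q_3 = 98 ≤ 101 < 109 = q_4, so the answer is 4811/98.

4811/98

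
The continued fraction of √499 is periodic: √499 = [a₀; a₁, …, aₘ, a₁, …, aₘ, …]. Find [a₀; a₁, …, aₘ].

a₀ = ⌊√499⌋ = 22.
With m₀=0, d₀=1 and mₖ₊₁ = dₖaₖ − mₖ, dₖ₊₁ = (n − mₖ₊₁²)/dₖ, aₖ₊₁ = ⌊(a₀+mₖ₊₁)/dₖ₊₁⌋:
  k=1: m=22, d=15, a=2
  k=2: m=8, d=29, a=1
  k=3: m=21, d=2, a=21
  k=4: m=21, d=29, a=1
  k=5: m=8, d=15, a=2
  k=6: m=22, d=1, a=44
d=1 and a=2a₀=44 at k=6, so the next step gives (m, d) = (22, 15) again — its k=1 value — and the period has length 6.

[22; 2, 1, 21, 1, 2, 44]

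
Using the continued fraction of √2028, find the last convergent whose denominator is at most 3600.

121635/2701

√2028 = [45; 30, 90, …] (period length 2).
Convergents:
  p_0/q_0 = 45/1
  p_1/q_1 = 1351/30
  p_2/q_2 = 121635/2701
  p_3/q_3 = 3650401/81060
q_2 = 2701 ≤ 3600 < 81060 = q_3, so the answer is 121635/2701.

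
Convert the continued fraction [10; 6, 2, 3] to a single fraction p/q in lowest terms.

457/45

Fold from the inside: start with 3/1.
  2 + 1/3 = 7/3
  6 + 3/7 = 45/7
  10 + 7/45 = 457/45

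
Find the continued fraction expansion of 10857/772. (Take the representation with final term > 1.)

10857 = 14×772 + 49
772 = 15×49 + 37
49 = 1×37 + 12
37 = 3×12 + 1
12 = 12×1 + 0  (stop)
So 10857/772 = [14; 15, 1, 3, 12].

[14; 15, 1, 3, 12]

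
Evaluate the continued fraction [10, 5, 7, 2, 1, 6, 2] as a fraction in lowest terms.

16546/1623

Using pₖ = aₖpₖ₋₁ + pₖ₋₂ and qₖ = aₖqₖ₋₁ + qₖ₋₂:
  k=0: a=10, p=10, q=1
  k=1: a=5, p=51, q=5
  k=2: a=7, p=367, q=36
  k=3: a=2, p=785, q=77
  k=4: a=1, p=1152, q=113
  k=5: a=6, p=7697, q=755
  k=6: a=2, p=16546, q=1623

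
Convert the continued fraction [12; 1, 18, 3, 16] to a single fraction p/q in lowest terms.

12262/947

Using pₖ = aₖpₖ₋₁ + pₖ₋₂ and qₖ = aₖqₖ₋₁ + qₖ₋₂:
  k=0: a=12, p=12, q=1
  k=1: a=1, p=13, q=1
  k=2: a=18, p=246, q=19
  k=3: a=3, p=751, q=58
  k=4: a=16, p=12262, q=947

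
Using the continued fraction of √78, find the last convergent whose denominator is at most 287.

√78 = [8; 1, 4, 1, 16, …] (period length 4).
Convergents:
  p_0/q_0 = 8/1
  p_1/q_1 = 9/1
  p_2/q_2 = 44/5
  p_3/q_3 = 53/6
  p_4/q_4 = 892/101
  p_5/q_5 = 945/107
  p_6/q_6 = 4672/529
q_5 = 107 ≤ 287 < 529 = q_6, so the answer is 945/107.

945/107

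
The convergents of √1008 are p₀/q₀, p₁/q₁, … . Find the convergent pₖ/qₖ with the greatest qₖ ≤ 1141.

√1008 = [31; 1, 2, 1, 62, …] (period length 4).
Convergents:
  p_0/q_0 = 31/1
  p_1/q_1 = 32/1
  p_2/q_2 = 95/3
  p_3/q_3 = 127/4
  p_4/q_4 = 7969/251
  p_5/q_5 = 8096/255
  p_6/q_6 = 24161/761
  p_7/q_7 = 32257/1016
  p_8/q_8 = 2024095/63753
q_7 = 1016 ≤ 1141 < 63753 = q_8, so the answer is 32257/1016.

32257/1016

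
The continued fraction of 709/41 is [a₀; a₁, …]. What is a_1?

709 = 17·41 + 12   →  a_0 = 17
41 = 3·12 + 5   →  a_1 = 3

3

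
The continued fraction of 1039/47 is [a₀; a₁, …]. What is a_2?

2

1039 = 22·47 + 5   →  a_0 = 22
47 = 9·5 + 2   →  a_1 = 9
5 = 2·2 + 1   →  a_2 = 2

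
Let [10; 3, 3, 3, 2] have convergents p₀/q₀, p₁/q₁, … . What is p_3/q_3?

340/33

Using pₖ = aₖpₖ₋₁ + pₖ₋₂, qₖ = aₖqₖ₋₁ + qₖ₋₂ (with p₋₁=1, p₋₂=0, q₋₁=0, q₋₂=1):
  k=0: a=10, p=10, q=1
  k=1: a=3, p=31, q=3
  k=2: a=3, p=103, q=10
  k=3: a=3, p=340, q=33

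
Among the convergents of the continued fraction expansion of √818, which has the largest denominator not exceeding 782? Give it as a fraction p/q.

16331/571

√818 = [28; 1, 1, 1, 1, 56, …] (period length 5).
Convergents:
  p_0/q_0 = 28/1
  p_1/q_1 = 29/1
  p_2/q_2 = 57/2
  p_3/q_3 = 86/3
  p_4/q_4 = 143/5
  p_5/q_5 = 8094/283
  p_6/q_6 = 8237/288
  p_7/q_7 = 16331/571
  p_8/q_8 = 24568/859
q_7 = 571 ≤ 782 < 859 = q_8, so the answer is 16331/571.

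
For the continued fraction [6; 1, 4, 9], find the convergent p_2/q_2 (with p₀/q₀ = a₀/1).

Using pₖ = aₖpₖ₋₁ + pₖ₋₂, qₖ = aₖqₖ₋₁ + qₖ₋₂ (with p₋₁=1, p₋₂=0, q₋₁=0, q₋₂=1):
  k=0: a=6, p=6, q=1
  k=1: a=1, p=7, q=1
  k=2: a=4, p=34, q=5

34/5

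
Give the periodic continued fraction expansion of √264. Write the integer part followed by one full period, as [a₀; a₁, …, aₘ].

a₀ = ⌊√264⌋ = 16.
With m₀=0, d₀=1 and mₖ₊₁ = dₖaₖ − mₖ, dₖ₊₁ = (n − mₖ₊₁²)/dₖ, aₖ₊₁ = ⌊(a₀+mₖ₊₁)/dₖ₊₁⌋:
  k=1: m=16, d=8, a=4
  k=2: m=16, d=1, a=32
d=1 and a=2a₀=32 at k=2, so the next step gives (m, d) = (16, 8) again — its k=1 value — and the period has length 2.

[16; 4, 32]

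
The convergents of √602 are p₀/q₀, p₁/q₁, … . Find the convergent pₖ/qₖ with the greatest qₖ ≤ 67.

687/28

√602 = [24; 1, 1, 6, 1, 1, 48, …] (period length 6).
Convergents:
  p_0/q_0 = 24/1
  p_1/q_1 = 25/1
  p_2/q_2 = 49/2
  p_3/q_3 = 319/13
  p_4/q_4 = 368/15
  p_5/q_5 = 687/28
  p_6/q_6 = 33344/1359
q_5 = 28 ≤ 67 < 1359 = q_6, so the answer is 687/28.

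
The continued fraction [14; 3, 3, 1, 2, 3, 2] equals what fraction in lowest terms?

3977/278

Using pₖ = aₖpₖ₋₁ + pₖ₋₂ and qₖ = aₖqₖ₋₁ + qₖ₋₂:
  k=0: a=14, p=14, q=1
  k=1: a=3, p=43, q=3
  k=2: a=3, p=143, q=10
  k=3: a=1, p=186, q=13
  k=4: a=2, p=515, q=36
  k=5: a=3, p=1731, q=121
  k=6: a=2, p=3977, q=278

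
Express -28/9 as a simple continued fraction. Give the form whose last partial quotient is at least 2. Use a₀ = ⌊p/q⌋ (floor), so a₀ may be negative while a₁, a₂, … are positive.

-28 = -4×9 + 8
9 = 1×8 + 1
8 = 8×1 + 0  (stop)
So -28/9 = [-4; 1, 8].

[-4; 1, 8]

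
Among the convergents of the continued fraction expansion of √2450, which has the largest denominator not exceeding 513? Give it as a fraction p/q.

√2450 = [49; 2, 98, …] (period length 2).
Convergents:
  p_0/q_0 = 49/1
  p_1/q_1 = 99/2
  p_2/q_2 = 9751/197
  p_3/q_3 = 19601/396
  p_4/q_4 = 1930649/39005
q_3 = 396 ≤ 513 < 39005 = q_4, so the answer is 19601/396.

19601/396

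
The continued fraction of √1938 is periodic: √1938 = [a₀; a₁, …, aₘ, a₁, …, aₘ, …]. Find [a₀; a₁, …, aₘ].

[44; 44, 88]

a₀ = ⌊√1938⌋ = 44.
With m₀=0, d₀=1 and mₖ₊₁ = dₖaₖ − mₖ, dₖ₊₁ = (n − mₖ₊₁²)/dₖ, aₖ₊₁ = ⌊(a₀+mₖ₊₁)/dₖ₊₁⌋:
  k=1: m=44, d=2, a=44
  k=2: m=44, d=1, a=88
d=1 and a=2a₀=88 at k=2, so the next step gives (m, d) = (44, 2) again — its k=1 value — and the period has length 2.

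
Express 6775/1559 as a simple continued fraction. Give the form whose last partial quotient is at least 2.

6775 = 4*1559 + 539
1559 = 2*539 + 481
539 = 1*481 + 58
481 = 8*58 + 17
58 = 3*17 + 7
17 = 2*7 + 3
7 = 2*3 + 1
3 = 3*1 + 0  (stop)
So 6775/1559 = [4; 2, 1, 8, 3, 2, 2, 3].

[4; 2, 1, 8, 3, 2, 2, 3]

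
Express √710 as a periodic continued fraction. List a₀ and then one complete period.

a₀ = ⌊√710⌋ = 26.
With m₀=0, d₀=1 and mₖ₊₁ = dₖaₖ − mₖ, dₖ₊₁ = (n − mₖ₊₁²)/dₖ, aₖ₊₁ = ⌊(a₀+mₖ₊₁)/dₖ₊₁⌋:
  k=1: m=26, d=34, a=1
  k=2: m=8, d=19, a=1
  k=3: m=11, d=31, a=1
  k=4: m=20, d=10, a=4
  k=5: m=20, d=31, a=1
  k=6: m=11, d=19, a=1
  k=7: m=8, d=34, a=1
  k=8: m=26, d=1, a=52
d=1 and a=2a₀=52 at k=8, so the next step gives (m, d) = (26, 34) again — its k=1 value — and the period has length 8.

[26; 1, 1, 1, 4, 1, 1, 1, 52]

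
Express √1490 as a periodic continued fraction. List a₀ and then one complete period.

[38; 1, 1, 1, 1, 76]

a₀ = ⌊√1490⌋ = 38.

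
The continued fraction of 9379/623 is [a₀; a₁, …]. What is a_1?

18

9379 = 15·623 + 34   →  a_0 = 15
623 = 18·34 + 11   →  a_1 = 18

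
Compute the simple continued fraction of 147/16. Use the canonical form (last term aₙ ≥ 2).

147 = 9×16 + 3
16 = 5×3 + 1
3 = 3×1 + 0  (stop)
So 147/16 = [9; 5, 3].

[9; 5, 3]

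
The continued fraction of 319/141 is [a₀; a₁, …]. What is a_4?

319 = 2·141 + 37   →  a_0 = 2
141 = 3·37 + 30   →  a_1 = 3
37 = 1·30 + 7   →  a_2 = 1
30 = 4·7 + 2   →  a_3 = 4
7 = 3·2 + 1   →  a_4 = 3

3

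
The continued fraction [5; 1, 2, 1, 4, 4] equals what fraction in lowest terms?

459/80

Using pₖ = aₖpₖ₋₁ + pₖ₋₂ and qₖ = aₖqₖ₋₁ + qₖ₋₂:
  k=0: a=5, p=5, q=1
  k=1: a=1, p=6, q=1
  k=2: a=2, p=17, q=3
  k=3: a=1, p=23, q=4
  k=4: a=4, p=109, q=19
  k=5: a=4, p=459, q=80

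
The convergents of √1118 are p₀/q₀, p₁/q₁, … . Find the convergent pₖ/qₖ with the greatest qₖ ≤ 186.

4213/126

√1118 = [33; 2, 3, 2, 3, 2, 66, …] (period length 6).
Convergents:
  p_0/q_0 = 33/1
  p_1/q_1 = 67/2
  p_2/q_2 = 234/7
  p_3/q_3 = 535/16
  p_4/q_4 = 1839/55
  p_5/q_5 = 4213/126
  p_6/q_6 = 279897/8371
q_5 = 126 ≤ 186 < 8371 = q_6, so the answer is 4213/126.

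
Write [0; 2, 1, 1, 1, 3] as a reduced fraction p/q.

11/29

Fold from the inside: start with 3/1.
  1 + 1/3 = 4/3
  1 + 3/4 = 7/4
  1 + 4/7 = 11/7
  2 + 7/11 = 29/11
  0 + 11/29 = 11/29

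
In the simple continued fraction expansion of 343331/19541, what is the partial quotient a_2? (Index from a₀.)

343331 = 17·19541 + 11134   →  a_0 = 17
19541 = 1·11134 + 8407   →  a_1 = 1
11134 = 1·8407 + 2727   →  a_2 = 1

1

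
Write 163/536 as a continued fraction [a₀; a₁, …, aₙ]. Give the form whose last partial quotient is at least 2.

163 = 0*536 + 163
536 = 3*163 + 47
163 = 3*47 + 22
47 = 2*22 + 3
22 = 7*3 + 1
3 = 3*1 + 0  (stop)
So 163/536 = [0; 3, 3, 2, 7, 3].

[0; 3, 3, 2, 7, 3]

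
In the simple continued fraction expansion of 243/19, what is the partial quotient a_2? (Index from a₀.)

243 = 12·19 + 15   →  a_0 = 12
19 = 1·15 + 4   →  a_1 = 1
15 = 3·4 + 3   →  a_2 = 3

3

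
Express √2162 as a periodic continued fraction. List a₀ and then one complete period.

a₀ = ⌊√2162⌋ = 46.
With m₀=0, d₀=1 and mₖ₊₁ = dₖaₖ − mₖ, dₖ₊₁ = (n − mₖ₊₁²)/dₖ, aₖ₊₁ = ⌊(a₀+mₖ₊₁)/dₖ₊₁⌋:
  k=1: m=46, d=46, a=2
  k=2: m=46, d=1, a=92
d=1 and a=2a₀=92 at k=2, so the next step gives (m, d) = (46, 46) again — its k=1 value — and the period has length 2.

[46; 2, 92]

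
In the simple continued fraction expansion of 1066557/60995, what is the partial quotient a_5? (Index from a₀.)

15

1066557 = 17·60995 + 29642   →  a_0 = 17
60995 = 2·29642 + 1711   →  a_1 = 2
29642 = 17·1711 + 555   →  a_2 = 17
1711 = 3·555 + 46   →  a_3 = 3
555 = 12·46 + 3   →  a_4 = 12
46 = 15·3 + 1   →  a_5 = 15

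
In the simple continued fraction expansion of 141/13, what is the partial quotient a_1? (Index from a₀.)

1

141 = 10·13 + 11   →  a_0 = 10
13 = 1·11 + 2   →  a_1 = 1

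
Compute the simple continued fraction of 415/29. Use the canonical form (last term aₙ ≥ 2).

[14; 3, 4, 2]

415 = 14×29 + 9
29 = 3×9 + 2
9 = 4×2 + 1
2 = 2×1 + 0  (stop)
So 415/29 = [14; 3, 4, 2].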